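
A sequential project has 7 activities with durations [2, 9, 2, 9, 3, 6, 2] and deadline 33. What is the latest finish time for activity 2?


LF(activity 2) = deadline - sum of successor durations
Successors: activities 3 through 7 with durations [2, 9, 3, 6, 2]
Sum of successor durations = 22
LF = 33 - 22 = 11

11


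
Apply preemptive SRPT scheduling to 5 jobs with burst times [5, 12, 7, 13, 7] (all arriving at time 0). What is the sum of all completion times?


Since all jobs arrive at t=0, SRPT equals SPT ordering.
SPT order: [5, 7, 7, 12, 13]
Completion times:
  Job 1: p=5, C=5
  Job 2: p=7, C=12
  Job 3: p=7, C=19
  Job 4: p=12, C=31
  Job 5: p=13, C=44
Total completion time = 5 + 12 + 19 + 31 + 44 = 111

111


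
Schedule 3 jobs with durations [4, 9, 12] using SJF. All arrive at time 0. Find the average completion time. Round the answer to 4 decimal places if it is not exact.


SJF order (ascending): [4, 9, 12]
Completion times:
  Job 1: burst=4, C=4
  Job 2: burst=9, C=13
  Job 3: burst=12, C=25
Average completion = 42/3 = 14.0

14.0


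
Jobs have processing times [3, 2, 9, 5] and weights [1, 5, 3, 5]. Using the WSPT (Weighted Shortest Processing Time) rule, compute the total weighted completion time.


Compute p/w ratios and sort ascending (WSPT): [(2, 5), (5, 5), (3, 1), (9, 3)]
Compute weighted completion times:
  Job (p=2,w=5): C=2, w*C=5*2=10
  Job (p=5,w=5): C=7, w*C=5*7=35
  Job (p=3,w=1): C=10, w*C=1*10=10
  Job (p=9,w=3): C=19, w*C=3*19=57
Total weighted completion time = 112

112


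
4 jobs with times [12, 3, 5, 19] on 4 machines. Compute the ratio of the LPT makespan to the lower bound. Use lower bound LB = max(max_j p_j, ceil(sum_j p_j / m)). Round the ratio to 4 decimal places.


LPT order: [19, 12, 5, 3]
Machine loads after assignment: [19, 12, 5, 3]
LPT makespan = 19
Lower bound = max(max_job, ceil(total/4)) = max(19, 10) = 19
Ratio = 19 / 19 = 1.0

1.0


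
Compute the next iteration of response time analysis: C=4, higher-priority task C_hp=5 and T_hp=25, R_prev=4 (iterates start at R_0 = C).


R_next = C + ceil(R_prev / T_hp) * C_hp
ceil(4 / 25) = ceil(0.16) = 1
Interference = 1 * 5 = 5
R_next = 4 + 5 = 9

9


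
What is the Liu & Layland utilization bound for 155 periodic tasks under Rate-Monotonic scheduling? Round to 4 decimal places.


Compute 2^(1/155) = 1.0044819312
Subtract 1: 1.0044819312 - 1 = 0.0044819312
Multiply by n: 155 * 0.0044819312 = 0.6946993360
Round to 4 dp: 0.6947

0.6947


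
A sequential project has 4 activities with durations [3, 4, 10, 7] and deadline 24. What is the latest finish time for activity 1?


LF(activity 1) = deadline - sum of successor durations
Successors: activities 2 through 4 with durations [4, 10, 7]
Sum of successor durations = 21
LF = 24 - 21 = 3

3


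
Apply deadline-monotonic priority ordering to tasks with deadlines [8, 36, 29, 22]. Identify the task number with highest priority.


Sort tasks by relative deadline (ascending):
  Task 1: deadline = 8
  Task 4: deadline = 22
  Task 3: deadline = 29
  Task 2: deadline = 36
Priority order (highest first): [1, 4, 3, 2]
Highest priority task = 1

1


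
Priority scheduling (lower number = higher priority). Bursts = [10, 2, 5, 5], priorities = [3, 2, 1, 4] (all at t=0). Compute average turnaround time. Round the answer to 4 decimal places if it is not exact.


Sort by priority (ascending = highest first):
Order: [(1, 5), (2, 2), (3, 10), (4, 5)]
Completion times:
  Priority 1, burst=5, C=5
  Priority 2, burst=2, C=7
  Priority 3, burst=10, C=17
  Priority 4, burst=5, C=22
Average turnaround = 51/4 = 12.75

12.75


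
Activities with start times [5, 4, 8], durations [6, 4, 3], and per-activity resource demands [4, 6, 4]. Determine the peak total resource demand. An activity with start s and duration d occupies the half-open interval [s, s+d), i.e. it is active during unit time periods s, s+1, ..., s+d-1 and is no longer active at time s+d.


Each activity i is active on [start_i, start_i + duration_i).
Compute total resource usage per time slot:
  t=0: active resources = [], total = 0
  t=1: active resources = [], total = 0
  t=2: active resources = [], total = 0
  t=3: active resources = [], total = 0
  t=4: active resources = [6], total = 6
  t=5: active resources = [4, 6], total = 10
  t=6: active resources = [4, 6], total = 10
  t=7: active resources = [4, 6], total = 10
  t=8: active resources = [4, 4], total = 8
  t=9: active resources = [4, 4], total = 8
  t=10: active resources = [4, 4], total = 8
Peak resource demand = 10

10


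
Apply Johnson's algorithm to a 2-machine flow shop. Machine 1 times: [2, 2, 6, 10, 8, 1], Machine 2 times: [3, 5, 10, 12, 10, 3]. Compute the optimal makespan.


Apply Johnson's rule:
  Group 1 (a <= b): [(6, 1, 3), (1, 2, 3), (2, 2, 5), (3, 6, 10), (5, 8, 10), (4, 10, 12)]
  Group 2 (a > b): []
Optimal job order: [6, 1, 2, 3, 5, 4]
Schedule:
  Job 6: M1 done at 1, M2 done at 4
  Job 1: M1 done at 3, M2 done at 7
  Job 2: M1 done at 5, M2 done at 12
  Job 3: M1 done at 11, M2 done at 22
  Job 5: M1 done at 19, M2 done at 32
  Job 4: M1 done at 29, M2 done at 44
Makespan = 44

44


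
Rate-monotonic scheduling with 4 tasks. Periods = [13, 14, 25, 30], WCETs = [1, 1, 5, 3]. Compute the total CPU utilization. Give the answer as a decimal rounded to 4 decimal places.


Compute individual utilizations (exact fractions):
  Task 1: C/T = 1/13 (approx. 0.0769)
  Task 2: C/T = 1/14 (approx. 0.0714)
  Task 3: C/T = 5/25 = 1/5 (approx. 0.2)
  Task 4: C/T = 3/30 = 1/10 (approx. 0.1)
Total utilization U = 1/13 + 1/14 + 1/5 + 1/10 = 204/455
Rounded to 4 decimal places: U = 0.4484
RM (Liu & Layland) bound for 4 tasks = 0.756828; compare with U = 204/455 (approx. 0.448352)
U <= bound, so schedulable by RM sufficient condition.

0.4484


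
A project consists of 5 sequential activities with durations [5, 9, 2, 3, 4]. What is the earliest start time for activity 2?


Activity 2 starts after activities 1 through 1 complete.
Predecessor durations: [5]
ES = 5 = 5

5


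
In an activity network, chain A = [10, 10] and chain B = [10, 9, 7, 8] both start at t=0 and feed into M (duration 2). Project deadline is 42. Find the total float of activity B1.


Forward pass: ES(B1) = sum of predecessors on chain B = 0
EF = ES + duration = 0 + 10 = 10
Backward pass: LF(M) = deadline = 42; LS(M) = 42 - 2 = 40
LF(B1) = LS(M) - sum(successors on chain B) = 40 - 24 = 16
LS = LF - duration = 16 - 10 = 6
Total float = LS - ES = 6 - 0 = 6

6


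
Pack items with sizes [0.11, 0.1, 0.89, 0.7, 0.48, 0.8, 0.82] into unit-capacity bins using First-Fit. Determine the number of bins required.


Place items sequentially using First-Fit:
  Item 0.11 -> new Bin 1
  Item 0.1 -> Bin 1 (now 0.21)
  Item 0.89 -> new Bin 2
  Item 0.7 -> Bin 1 (now 0.91)
  Item 0.48 -> new Bin 3
  Item 0.8 -> new Bin 4
  Item 0.82 -> new Bin 5
Total bins used = 5

5


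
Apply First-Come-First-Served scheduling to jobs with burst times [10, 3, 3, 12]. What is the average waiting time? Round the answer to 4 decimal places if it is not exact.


FCFS order (as given): [10, 3, 3, 12]
Waiting times:
  Job 1: wait = 0
  Job 2: wait = 10
  Job 3: wait = 13
  Job 4: wait = 16
Sum of waiting times = 39
Average waiting time = 39/4 = 9.75

9.75


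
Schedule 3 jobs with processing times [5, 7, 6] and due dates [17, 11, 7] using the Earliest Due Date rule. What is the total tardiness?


Sort by due date (EDD order): [(6, 7), (7, 11), (5, 17)]
Compute completion times and tardiness:
  Job 1: p=6, d=7, C=6, tardiness=max(0,6-7)=0
  Job 2: p=7, d=11, C=13, tardiness=max(0,13-11)=2
  Job 3: p=5, d=17, C=18, tardiness=max(0,18-17)=1
Total tardiness = 3

3


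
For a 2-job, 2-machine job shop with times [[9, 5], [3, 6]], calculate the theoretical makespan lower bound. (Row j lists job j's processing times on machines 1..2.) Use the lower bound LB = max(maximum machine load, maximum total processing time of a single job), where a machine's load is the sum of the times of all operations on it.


Machine loads:
  Machine 1: 9 + 3 = 12
  Machine 2: 5 + 6 = 11
Max machine load = 12
Job totals:
  Job 1: 14
  Job 2: 9
Max job total = 14
Lower bound = max(12, 14) = 14

14


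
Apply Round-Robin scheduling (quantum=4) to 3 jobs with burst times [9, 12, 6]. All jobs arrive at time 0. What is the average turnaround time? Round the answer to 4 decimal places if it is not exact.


Time quantum = 4
Execution trace:
  J1 runs 4 units, time = 4
  J2 runs 4 units, time = 8
  J3 runs 4 units, time = 12
  J1 runs 4 units, time = 16
  J2 runs 4 units, time = 20
  J3 runs 2 units, time = 22
  J1 runs 1 units, time = 23
  J2 runs 4 units, time = 27
Finish times: [23, 27, 22]
Average turnaround = 72/3 = 24.0

24.0


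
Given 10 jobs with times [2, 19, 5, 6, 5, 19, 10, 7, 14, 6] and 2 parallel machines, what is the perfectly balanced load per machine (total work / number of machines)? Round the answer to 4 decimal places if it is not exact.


Total processing time = 2 + 19 + 5 + 6 + 5 + 19 + 10 + 7 + 14 + 6 = 93
Number of machines = 2
Ideal balanced load = 93 / 2 = 46.5

46.5


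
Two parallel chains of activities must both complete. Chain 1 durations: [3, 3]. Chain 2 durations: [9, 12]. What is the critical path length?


Path A total = 3 + 3 = 6
Path B total = 9 + 12 = 21
Critical path = longest path = max(6, 21) = 21

21


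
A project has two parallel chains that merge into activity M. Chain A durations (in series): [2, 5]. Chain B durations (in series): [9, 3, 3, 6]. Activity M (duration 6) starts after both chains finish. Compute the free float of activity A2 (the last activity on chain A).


ES(A2) = sum of predecessors on chain A = 2
EF(A2) = ES + duration = 2 + 5 = 7
Successor of A2 is M. ES(M) = max(sum(A), sum(B)) = max(7, 21) = 21
Free float = ES(successor) - EF(current) = 21 - 7 = 14

14


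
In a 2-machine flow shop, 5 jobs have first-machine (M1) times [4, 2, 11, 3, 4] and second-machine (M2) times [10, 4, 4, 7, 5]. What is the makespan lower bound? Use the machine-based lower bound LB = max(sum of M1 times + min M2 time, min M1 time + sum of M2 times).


LB1 = sum(M1 times) + min(M2 times) = 24 + 4 = 28
LB2 = min(M1 times) + sum(M2 times) = 2 + 30 = 32
Lower bound = max(LB1, LB2) = max(28, 32) = 32

32


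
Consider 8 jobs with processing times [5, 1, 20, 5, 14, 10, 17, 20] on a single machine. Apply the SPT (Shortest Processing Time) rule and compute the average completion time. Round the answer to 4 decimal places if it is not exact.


Sort jobs by processing time (SPT order): [1, 5, 5, 10, 14, 17, 20, 20]
Compute completion times sequentially:
  Job 1: processing = 1, completes at 1
  Job 2: processing = 5, completes at 6
  Job 3: processing = 5, completes at 11
  Job 4: processing = 10, completes at 21
  Job 5: processing = 14, completes at 35
  Job 6: processing = 17, completes at 52
  Job 7: processing = 20, completes at 72
  Job 8: processing = 20, completes at 92
Sum of completion times = 290
Average completion time = 290/8 = 36.25

36.25


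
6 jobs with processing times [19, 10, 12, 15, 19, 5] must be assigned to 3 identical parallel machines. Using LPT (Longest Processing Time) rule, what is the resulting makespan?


Sort jobs in decreasing order (LPT): [19, 19, 15, 12, 10, 5]
Assign each job to the least loaded machine:
  Machine 1: jobs [19, 10], load = 29
  Machine 2: jobs [19, 5], load = 24
  Machine 3: jobs [15, 12], load = 27
Makespan = max load = 29

29


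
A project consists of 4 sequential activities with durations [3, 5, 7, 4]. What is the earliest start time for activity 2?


Activity 2 starts after activities 1 through 1 complete.
Predecessor durations: [3]
ES = 3 = 3

3


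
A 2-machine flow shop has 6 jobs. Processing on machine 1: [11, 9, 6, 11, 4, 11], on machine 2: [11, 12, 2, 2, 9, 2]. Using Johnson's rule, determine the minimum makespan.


Apply Johnson's rule:
  Group 1 (a <= b): [(5, 4, 9), (2, 9, 12), (1, 11, 11)]
  Group 2 (a > b): [(3, 6, 2), (4, 11, 2), (6, 11, 2)]
Optimal job order: [5, 2, 1, 3, 4, 6]
Schedule:
  Job 5: M1 done at 4, M2 done at 13
  Job 2: M1 done at 13, M2 done at 25
  Job 1: M1 done at 24, M2 done at 36
  Job 3: M1 done at 30, M2 done at 38
  Job 4: M1 done at 41, M2 done at 43
  Job 6: M1 done at 52, M2 done at 54
Makespan = 54

54


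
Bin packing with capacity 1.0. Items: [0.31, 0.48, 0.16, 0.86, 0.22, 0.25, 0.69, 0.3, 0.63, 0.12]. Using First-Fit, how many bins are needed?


Place items sequentially using First-Fit:
  Item 0.31 -> new Bin 1
  Item 0.48 -> Bin 1 (now 0.79)
  Item 0.16 -> Bin 1 (now 0.95)
  Item 0.86 -> new Bin 2
  Item 0.22 -> new Bin 3
  Item 0.25 -> Bin 3 (now 0.47)
  Item 0.69 -> new Bin 4
  Item 0.3 -> Bin 3 (now 0.77)
  Item 0.63 -> new Bin 5
  Item 0.12 -> Bin 2 (now 0.98)
Total bins used = 5

5


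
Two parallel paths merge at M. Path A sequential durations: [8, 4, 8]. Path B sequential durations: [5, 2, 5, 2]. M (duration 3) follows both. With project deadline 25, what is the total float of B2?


Forward pass: ES(B2) = sum of predecessors on chain B = 5
EF = ES + duration = 5 + 2 = 7
Backward pass: LF(M) = deadline = 25; LS(M) = 25 - 3 = 22
LF(B2) = LS(M) - sum(successors on chain B) = 22 - 7 = 15
LS = LF - duration = 15 - 2 = 13
Total float = LS - ES = 13 - 5 = 8

8


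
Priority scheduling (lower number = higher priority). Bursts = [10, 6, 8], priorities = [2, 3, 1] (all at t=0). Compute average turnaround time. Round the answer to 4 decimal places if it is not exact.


Sort by priority (ascending = highest first):
Order: [(1, 8), (2, 10), (3, 6)]
Completion times:
  Priority 1, burst=8, C=8
  Priority 2, burst=10, C=18
  Priority 3, burst=6, C=24
Average turnaround = 50/3 = 16.6667

16.6667


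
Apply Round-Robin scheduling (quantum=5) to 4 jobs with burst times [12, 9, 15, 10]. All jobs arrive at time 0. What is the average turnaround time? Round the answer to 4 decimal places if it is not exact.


Time quantum = 5
Execution trace:
  J1 runs 5 units, time = 5
  J2 runs 5 units, time = 10
  J3 runs 5 units, time = 15
  J4 runs 5 units, time = 20
  J1 runs 5 units, time = 25
  J2 runs 4 units, time = 29
  J3 runs 5 units, time = 34
  J4 runs 5 units, time = 39
  J1 runs 2 units, time = 41
  J3 runs 5 units, time = 46
Finish times: [41, 29, 46, 39]
Average turnaround = 155/4 = 38.75

38.75


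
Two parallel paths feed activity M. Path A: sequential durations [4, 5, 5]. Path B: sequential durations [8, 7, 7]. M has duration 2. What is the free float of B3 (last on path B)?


ES(B3) = sum of predecessors on chain B = 15
EF(B3) = ES + duration = 15 + 7 = 22
Successor of B3 is M. ES(M) = max(sum(A), sum(B)) = max(14, 22) = 22
Free float = ES(successor) - EF(current) = 22 - 22 = 0

0


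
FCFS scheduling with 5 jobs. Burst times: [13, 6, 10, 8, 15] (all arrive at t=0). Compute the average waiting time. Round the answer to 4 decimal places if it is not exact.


FCFS order (as given): [13, 6, 10, 8, 15]
Waiting times:
  Job 1: wait = 0
  Job 2: wait = 13
  Job 3: wait = 19
  Job 4: wait = 29
  Job 5: wait = 37
Sum of waiting times = 98
Average waiting time = 98/5 = 19.6

19.6


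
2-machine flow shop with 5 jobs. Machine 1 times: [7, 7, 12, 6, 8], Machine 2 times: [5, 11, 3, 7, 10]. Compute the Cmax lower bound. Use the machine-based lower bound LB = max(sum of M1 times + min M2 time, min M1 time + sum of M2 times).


LB1 = sum(M1 times) + min(M2 times) = 40 + 3 = 43
LB2 = min(M1 times) + sum(M2 times) = 6 + 36 = 42
Lower bound = max(LB1, LB2) = max(43, 42) = 43

43


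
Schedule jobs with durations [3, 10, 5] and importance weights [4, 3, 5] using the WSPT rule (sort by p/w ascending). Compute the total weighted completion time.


Compute p/w ratios and sort ascending (WSPT): [(3, 4), (5, 5), (10, 3)]
Compute weighted completion times:
  Job (p=3,w=4): C=3, w*C=4*3=12
  Job (p=5,w=5): C=8, w*C=5*8=40
  Job (p=10,w=3): C=18, w*C=3*18=54
Total weighted completion time = 106

106


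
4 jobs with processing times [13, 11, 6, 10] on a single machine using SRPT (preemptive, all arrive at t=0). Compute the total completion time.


Since all jobs arrive at t=0, SRPT equals SPT ordering.
SPT order: [6, 10, 11, 13]
Completion times:
  Job 1: p=6, C=6
  Job 2: p=10, C=16
  Job 3: p=11, C=27
  Job 4: p=13, C=40
Total completion time = 6 + 16 + 27 + 40 = 89

89


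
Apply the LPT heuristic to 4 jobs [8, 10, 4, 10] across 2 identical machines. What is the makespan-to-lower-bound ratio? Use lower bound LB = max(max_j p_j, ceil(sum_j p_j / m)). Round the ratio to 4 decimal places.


LPT order: [10, 10, 8, 4]
Machine loads after assignment: [18, 14]
LPT makespan = 18
Lower bound = max(max_job, ceil(total/2)) = max(10, 16) = 16
Ratio = 18 / 16 = 1.125

1.125


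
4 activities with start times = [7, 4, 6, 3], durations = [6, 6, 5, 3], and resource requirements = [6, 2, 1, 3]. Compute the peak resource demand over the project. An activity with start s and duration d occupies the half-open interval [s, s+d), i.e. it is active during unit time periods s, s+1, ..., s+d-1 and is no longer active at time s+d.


Each activity i is active on [start_i, start_i + duration_i).
Compute total resource usage per time slot:
  t=0: active resources = [], total = 0
  t=1: active resources = [], total = 0
  t=2: active resources = [], total = 0
  t=3: active resources = [3], total = 3
  t=4: active resources = [2, 3], total = 5
  t=5: active resources = [2, 3], total = 5
  t=6: active resources = [2, 1], total = 3
  t=7: active resources = [6, 2, 1], total = 9
  t=8: active resources = [6, 2, 1], total = 9
  t=9: active resources = [6, 2, 1], total = 9
  t=10: active resources = [6, 1], total = 7
  t=11: active resources = [6], total = 6
  t=12: active resources = [6], total = 6
Peak resource demand = 9

9


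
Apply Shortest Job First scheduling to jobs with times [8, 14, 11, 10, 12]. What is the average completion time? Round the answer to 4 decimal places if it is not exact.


SJF order (ascending): [8, 10, 11, 12, 14]
Completion times:
  Job 1: burst=8, C=8
  Job 2: burst=10, C=18
  Job 3: burst=11, C=29
  Job 4: burst=12, C=41
  Job 5: burst=14, C=55
Average completion = 151/5 = 30.2

30.2


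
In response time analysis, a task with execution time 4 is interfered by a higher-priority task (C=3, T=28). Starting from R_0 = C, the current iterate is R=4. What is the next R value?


R_next = C + ceil(R_prev / T_hp) * C_hp
ceil(4 / 28) = ceil(0.1429) = 1
Interference = 1 * 3 = 3
R_next = 4 + 3 = 7

7


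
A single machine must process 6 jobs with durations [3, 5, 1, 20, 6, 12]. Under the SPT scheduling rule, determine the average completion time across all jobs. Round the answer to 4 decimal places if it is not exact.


Sort jobs by processing time (SPT order): [1, 3, 5, 6, 12, 20]
Compute completion times sequentially:
  Job 1: processing = 1, completes at 1
  Job 2: processing = 3, completes at 4
  Job 3: processing = 5, completes at 9
  Job 4: processing = 6, completes at 15
  Job 5: processing = 12, completes at 27
  Job 6: processing = 20, completes at 47
Sum of completion times = 103
Average completion time = 103/6 = 17.1667

17.1667


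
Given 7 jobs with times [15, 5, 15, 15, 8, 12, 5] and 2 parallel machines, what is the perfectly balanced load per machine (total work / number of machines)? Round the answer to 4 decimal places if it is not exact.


Total processing time = 15 + 5 + 15 + 15 + 8 + 12 + 5 = 75
Number of machines = 2
Ideal balanced load = 75 / 2 = 37.5

37.5


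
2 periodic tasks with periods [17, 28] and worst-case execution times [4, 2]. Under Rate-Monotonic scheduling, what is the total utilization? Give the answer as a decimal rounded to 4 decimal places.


Compute individual utilizations (exact fractions):
  Task 1: C/T = 4/17 (approx. 0.2353)
  Task 2: C/T = 2/28 = 1/14 (approx. 0.0714)
Total utilization U = 4/17 + 1/14 = 73/238
Rounded to 4 decimal places: U = 0.3067
RM (Liu & Layland) bound for 2 tasks = 0.828427; compare with U = 73/238 (approx. 0.306723)
U <= bound, so schedulable by RM sufficient condition.

0.3067


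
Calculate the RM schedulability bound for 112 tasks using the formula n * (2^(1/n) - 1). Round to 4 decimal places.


Compute 2^(1/112) = 1.0062080044
Subtract 1: 1.0062080044 - 1 = 0.0062080044
Multiply by n: 112 * 0.0062080044 = 0.6952964928
Round to 4 dp: 0.6953

0.6953


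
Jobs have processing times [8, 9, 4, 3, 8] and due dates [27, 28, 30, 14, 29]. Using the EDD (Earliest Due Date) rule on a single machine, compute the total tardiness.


Sort by due date (EDD order): [(3, 14), (8, 27), (9, 28), (8, 29), (4, 30)]
Compute completion times and tardiness:
  Job 1: p=3, d=14, C=3, tardiness=max(0,3-14)=0
  Job 2: p=8, d=27, C=11, tardiness=max(0,11-27)=0
  Job 3: p=9, d=28, C=20, tardiness=max(0,20-28)=0
  Job 4: p=8, d=29, C=28, tardiness=max(0,28-29)=0
  Job 5: p=4, d=30, C=32, tardiness=max(0,32-30)=2
Total tardiness = 2

2


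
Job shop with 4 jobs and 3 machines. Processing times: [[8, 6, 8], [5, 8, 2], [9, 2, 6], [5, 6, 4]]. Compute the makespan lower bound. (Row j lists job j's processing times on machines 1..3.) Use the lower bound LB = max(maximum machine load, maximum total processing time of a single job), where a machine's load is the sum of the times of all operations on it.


Machine loads:
  Machine 1: 8 + 5 + 9 + 5 = 27
  Machine 2: 6 + 8 + 2 + 6 = 22
  Machine 3: 8 + 2 + 6 + 4 = 20
Max machine load = 27
Job totals:
  Job 1: 22
  Job 2: 15
  Job 3: 17
  Job 4: 15
Max job total = 22
Lower bound = max(27, 22) = 27

27


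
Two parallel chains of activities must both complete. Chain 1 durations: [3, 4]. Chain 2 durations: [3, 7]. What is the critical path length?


Path A total = 3 + 4 = 7
Path B total = 3 + 7 = 10
Critical path = longest path = max(7, 10) = 10

10


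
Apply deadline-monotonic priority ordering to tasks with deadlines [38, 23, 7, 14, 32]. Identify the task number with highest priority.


Sort tasks by relative deadline (ascending):
  Task 3: deadline = 7
  Task 4: deadline = 14
  Task 2: deadline = 23
  Task 5: deadline = 32
  Task 1: deadline = 38
Priority order (highest first): [3, 4, 2, 5, 1]
Highest priority task = 3

3


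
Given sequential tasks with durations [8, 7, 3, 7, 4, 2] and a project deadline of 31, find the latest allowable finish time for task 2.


LF(activity 2) = deadline - sum of successor durations
Successors: activities 3 through 6 with durations [3, 7, 4, 2]
Sum of successor durations = 16
LF = 31 - 16 = 15

15


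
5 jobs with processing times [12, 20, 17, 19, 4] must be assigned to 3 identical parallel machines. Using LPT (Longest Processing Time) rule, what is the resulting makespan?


Sort jobs in decreasing order (LPT): [20, 19, 17, 12, 4]
Assign each job to the least loaded machine:
  Machine 1: jobs [20], load = 20
  Machine 2: jobs [19, 4], load = 23
  Machine 3: jobs [17, 12], load = 29
Makespan = max load = 29

29


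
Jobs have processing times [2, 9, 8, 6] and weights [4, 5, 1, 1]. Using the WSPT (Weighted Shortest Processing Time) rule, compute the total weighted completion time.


Compute p/w ratios and sort ascending (WSPT): [(2, 4), (9, 5), (6, 1), (8, 1)]
Compute weighted completion times:
  Job (p=2,w=4): C=2, w*C=4*2=8
  Job (p=9,w=5): C=11, w*C=5*11=55
  Job (p=6,w=1): C=17, w*C=1*17=17
  Job (p=8,w=1): C=25, w*C=1*25=25
Total weighted completion time = 105

105


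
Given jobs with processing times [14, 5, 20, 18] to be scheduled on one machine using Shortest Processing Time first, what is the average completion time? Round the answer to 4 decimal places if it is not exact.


Sort jobs by processing time (SPT order): [5, 14, 18, 20]
Compute completion times sequentially:
  Job 1: processing = 5, completes at 5
  Job 2: processing = 14, completes at 19
  Job 3: processing = 18, completes at 37
  Job 4: processing = 20, completes at 57
Sum of completion times = 118
Average completion time = 118/4 = 29.5

29.5


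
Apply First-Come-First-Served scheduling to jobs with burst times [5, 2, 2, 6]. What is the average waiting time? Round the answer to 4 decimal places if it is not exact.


FCFS order (as given): [5, 2, 2, 6]
Waiting times:
  Job 1: wait = 0
  Job 2: wait = 5
  Job 3: wait = 7
  Job 4: wait = 9
Sum of waiting times = 21
Average waiting time = 21/4 = 5.25

5.25


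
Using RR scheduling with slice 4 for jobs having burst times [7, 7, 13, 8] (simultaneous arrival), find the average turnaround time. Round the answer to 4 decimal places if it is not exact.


Time quantum = 4
Execution trace:
  J1 runs 4 units, time = 4
  J2 runs 4 units, time = 8
  J3 runs 4 units, time = 12
  J4 runs 4 units, time = 16
  J1 runs 3 units, time = 19
  J2 runs 3 units, time = 22
  J3 runs 4 units, time = 26
  J4 runs 4 units, time = 30
  J3 runs 4 units, time = 34
  J3 runs 1 units, time = 35
Finish times: [19, 22, 35, 30]
Average turnaround = 106/4 = 26.5

26.5


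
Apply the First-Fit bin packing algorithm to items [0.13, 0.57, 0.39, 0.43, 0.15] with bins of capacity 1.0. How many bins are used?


Place items sequentially using First-Fit:
  Item 0.13 -> new Bin 1
  Item 0.57 -> Bin 1 (now 0.7)
  Item 0.39 -> new Bin 2
  Item 0.43 -> Bin 2 (now 0.82)
  Item 0.15 -> Bin 1 (now 0.85)
Total bins used = 2

2


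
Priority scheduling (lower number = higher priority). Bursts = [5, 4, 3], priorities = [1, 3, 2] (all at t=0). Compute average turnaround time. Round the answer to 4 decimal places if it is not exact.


Sort by priority (ascending = highest first):
Order: [(1, 5), (2, 3), (3, 4)]
Completion times:
  Priority 1, burst=5, C=5
  Priority 2, burst=3, C=8
  Priority 3, burst=4, C=12
Average turnaround = 25/3 = 8.3333

8.3333


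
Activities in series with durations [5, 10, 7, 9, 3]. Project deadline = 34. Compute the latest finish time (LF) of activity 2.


LF(activity 2) = deadline - sum of successor durations
Successors: activities 3 through 5 with durations [7, 9, 3]
Sum of successor durations = 19
LF = 34 - 19 = 15

15


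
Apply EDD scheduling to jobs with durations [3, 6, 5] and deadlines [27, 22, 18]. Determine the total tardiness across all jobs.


Sort by due date (EDD order): [(5, 18), (6, 22), (3, 27)]
Compute completion times and tardiness:
  Job 1: p=5, d=18, C=5, tardiness=max(0,5-18)=0
  Job 2: p=6, d=22, C=11, tardiness=max(0,11-22)=0
  Job 3: p=3, d=27, C=14, tardiness=max(0,14-27)=0
Total tardiness = 0

0


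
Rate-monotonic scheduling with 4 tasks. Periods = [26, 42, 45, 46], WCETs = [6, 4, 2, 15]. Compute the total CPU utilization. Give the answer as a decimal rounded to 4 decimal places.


Compute individual utilizations (exact fractions):
  Task 1: C/T = 6/26 = 3/13 (approx. 0.2308)
  Task 2: C/T = 4/42 = 2/21 (approx. 0.0952)
  Task 3: C/T = 2/45 (approx. 0.0444)
  Task 4: C/T = 15/46 (approx. 0.3261)
Total utilization U = 3/13 + 2/21 + 2/45 + 15/46 = 131207/188370
Rounded to 4 decimal places: U = 0.6965
RM (Liu & Layland) bound for 4 tasks = 0.756828; compare with U = 131207/188370 (approx. 0.696539)
U <= bound, so schedulable by RM sufficient condition.

0.6965


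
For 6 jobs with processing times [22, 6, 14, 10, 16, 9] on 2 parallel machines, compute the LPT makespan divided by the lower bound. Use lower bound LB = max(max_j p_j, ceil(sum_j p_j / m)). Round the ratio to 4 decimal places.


LPT order: [22, 16, 14, 10, 9, 6]
Machine loads after assignment: [38, 39]
LPT makespan = 39
Lower bound = max(max_job, ceil(total/2)) = max(22, 39) = 39
Ratio = 39 / 39 = 1.0

1.0


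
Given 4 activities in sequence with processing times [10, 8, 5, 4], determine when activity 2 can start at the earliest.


Activity 2 starts after activities 1 through 1 complete.
Predecessor durations: [10]
ES = 10 = 10

10


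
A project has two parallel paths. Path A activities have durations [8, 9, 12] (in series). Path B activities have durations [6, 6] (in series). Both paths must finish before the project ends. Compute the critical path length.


Path A total = 8 + 9 + 12 = 29
Path B total = 6 + 6 = 12
Critical path = longest path = max(29, 12) = 29

29


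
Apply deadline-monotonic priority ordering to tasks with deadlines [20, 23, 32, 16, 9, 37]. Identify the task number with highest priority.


Sort tasks by relative deadline (ascending):
  Task 5: deadline = 9
  Task 4: deadline = 16
  Task 1: deadline = 20
  Task 2: deadline = 23
  Task 3: deadline = 32
  Task 6: deadline = 37
Priority order (highest first): [5, 4, 1, 2, 3, 6]
Highest priority task = 5

5


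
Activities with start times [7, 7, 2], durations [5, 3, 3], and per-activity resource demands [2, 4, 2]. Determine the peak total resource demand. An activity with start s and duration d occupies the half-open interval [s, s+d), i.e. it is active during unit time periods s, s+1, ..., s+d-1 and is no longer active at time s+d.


Each activity i is active on [start_i, start_i + duration_i).
Compute total resource usage per time slot:
  t=0: active resources = [], total = 0
  t=1: active resources = [], total = 0
  t=2: active resources = [2], total = 2
  t=3: active resources = [2], total = 2
  t=4: active resources = [2], total = 2
  t=5: active resources = [], total = 0
  t=6: active resources = [], total = 0
  t=7: active resources = [2, 4], total = 6
  t=8: active resources = [2, 4], total = 6
  t=9: active resources = [2, 4], total = 6
  t=10: active resources = [2], total = 2
  t=11: active resources = [2], total = 2
Peak resource demand = 6

6


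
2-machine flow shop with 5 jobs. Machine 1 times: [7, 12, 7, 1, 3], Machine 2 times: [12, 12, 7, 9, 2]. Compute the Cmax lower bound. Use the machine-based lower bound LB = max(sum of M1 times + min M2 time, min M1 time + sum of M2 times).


LB1 = sum(M1 times) + min(M2 times) = 30 + 2 = 32
LB2 = min(M1 times) + sum(M2 times) = 1 + 42 = 43
Lower bound = max(LB1, LB2) = max(32, 43) = 43

43


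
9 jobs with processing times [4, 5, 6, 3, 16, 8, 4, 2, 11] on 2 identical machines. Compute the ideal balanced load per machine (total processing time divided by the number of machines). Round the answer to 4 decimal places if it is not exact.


Total processing time = 4 + 5 + 6 + 3 + 16 + 8 + 4 + 2 + 11 = 59
Number of machines = 2
Ideal balanced load = 59 / 2 = 29.5

29.5


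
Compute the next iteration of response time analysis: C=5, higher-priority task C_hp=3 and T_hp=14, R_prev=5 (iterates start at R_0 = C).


R_next = C + ceil(R_prev / T_hp) * C_hp
ceil(5 / 14) = ceil(0.3571) = 1
Interference = 1 * 3 = 3
R_next = 5 + 3 = 8

8


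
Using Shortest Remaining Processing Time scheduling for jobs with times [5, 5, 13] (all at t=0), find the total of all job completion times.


Since all jobs arrive at t=0, SRPT equals SPT ordering.
SPT order: [5, 5, 13]
Completion times:
  Job 1: p=5, C=5
  Job 2: p=5, C=10
  Job 3: p=13, C=23
Total completion time = 5 + 10 + 23 = 38

38


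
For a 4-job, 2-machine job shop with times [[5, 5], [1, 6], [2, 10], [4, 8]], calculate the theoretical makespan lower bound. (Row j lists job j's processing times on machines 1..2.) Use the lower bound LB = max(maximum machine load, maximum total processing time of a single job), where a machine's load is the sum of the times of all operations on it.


Machine loads:
  Machine 1: 5 + 1 + 2 + 4 = 12
  Machine 2: 5 + 6 + 10 + 8 = 29
Max machine load = 29
Job totals:
  Job 1: 10
  Job 2: 7
  Job 3: 12
  Job 4: 12
Max job total = 12
Lower bound = max(29, 12) = 29

29


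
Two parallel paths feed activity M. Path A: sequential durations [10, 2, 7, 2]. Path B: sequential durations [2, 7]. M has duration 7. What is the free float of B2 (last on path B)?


ES(B2) = sum of predecessors on chain B = 2
EF(B2) = ES + duration = 2 + 7 = 9
Successor of B2 is M. ES(M) = max(sum(A), sum(B)) = max(21, 9) = 21
Free float = ES(successor) - EF(current) = 21 - 9 = 12

12


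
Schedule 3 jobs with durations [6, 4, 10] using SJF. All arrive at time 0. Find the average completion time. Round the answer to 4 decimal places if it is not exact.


SJF order (ascending): [4, 6, 10]
Completion times:
  Job 1: burst=4, C=4
  Job 2: burst=6, C=10
  Job 3: burst=10, C=20
Average completion = 34/3 = 11.3333

11.3333


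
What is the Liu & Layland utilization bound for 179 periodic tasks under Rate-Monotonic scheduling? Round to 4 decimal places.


Compute 2^(1/179) = 1.0038798378
Subtract 1: 1.0038798378 - 1 = 0.0038798378
Multiply by n: 179 * 0.0038798378 = 0.6944909662
Round to 4 dp: 0.6945

0.6945


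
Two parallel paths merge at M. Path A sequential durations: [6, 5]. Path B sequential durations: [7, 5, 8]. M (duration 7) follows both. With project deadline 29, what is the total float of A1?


Forward pass: ES(A1) = sum of predecessors on chain A = 0
EF = ES + duration = 0 + 6 = 6
Backward pass: LF(M) = deadline = 29; LS(M) = 29 - 7 = 22
LF(A1) = LS(M) - sum(successors on chain A) = 22 - 5 = 17
LS = LF - duration = 17 - 6 = 11
Total float = LS - ES = 11 - 0 = 11

11


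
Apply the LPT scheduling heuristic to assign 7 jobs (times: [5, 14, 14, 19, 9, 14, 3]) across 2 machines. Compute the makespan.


Sort jobs in decreasing order (LPT): [19, 14, 14, 14, 9, 5, 3]
Assign each job to the least loaded machine:
  Machine 1: jobs [19, 14, 5], load = 38
  Machine 2: jobs [14, 14, 9, 3], load = 40
Makespan = max load = 40

40


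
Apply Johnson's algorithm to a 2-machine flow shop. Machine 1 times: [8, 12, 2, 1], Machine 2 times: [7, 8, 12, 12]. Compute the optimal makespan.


Apply Johnson's rule:
  Group 1 (a <= b): [(4, 1, 12), (3, 2, 12)]
  Group 2 (a > b): [(2, 12, 8), (1, 8, 7)]
Optimal job order: [4, 3, 2, 1]
Schedule:
  Job 4: M1 done at 1, M2 done at 13
  Job 3: M1 done at 3, M2 done at 25
  Job 2: M1 done at 15, M2 done at 33
  Job 1: M1 done at 23, M2 done at 40
Makespan = 40

40


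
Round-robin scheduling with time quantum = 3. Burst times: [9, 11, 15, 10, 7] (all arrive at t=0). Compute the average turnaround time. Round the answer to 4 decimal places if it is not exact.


Time quantum = 3
Execution trace:
  J1 runs 3 units, time = 3
  J2 runs 3 units, time = 6
  J3 runs 3 units, time = 9
  J4 runs 3 units, time = 12
  J5 runs 3 units, time = 15
  J1 runs 3 units, time = 18
  J2 runs 3 units, time = 21
  J3 runs 3 units, time = 24
  J4 runs 3 units, time = 27
  J5 runs 3 units, time = 30
  J1 runs 3 units, time = 33
  J2 runs 3 units, time = 36
  J3 runs 3 units, time = 39
  J4 runs 3 units, time = 42
  J5 runs 1 units, time = 43
  J2 runs 2 units, time = 45
  J3 runs 3 units, time = 48
  J4 runs 1 units, time = 49
  J3 runs 3 units, time = 52
Finish times: [33, 45, 52, 49, 43]
Average turnaround = 222/5 = 44.4

44.4


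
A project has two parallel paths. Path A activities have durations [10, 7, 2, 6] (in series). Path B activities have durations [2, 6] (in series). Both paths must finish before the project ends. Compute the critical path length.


Path A total = 10 + 7 + 2 + 6 = 25
Path B total = 2 + 6 = 8
Critical path = longest path = max(25, 8) = 25

25


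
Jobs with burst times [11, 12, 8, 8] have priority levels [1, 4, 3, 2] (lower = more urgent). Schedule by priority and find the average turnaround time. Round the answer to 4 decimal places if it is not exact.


Sort by priority (ascending = highest first):
Order: [(1, 11), (2, 8), (3, 8), (4, 12)]
Completion times:
  Priority 1, burst=11, C=11
  Priority 2, burst=8, C=19
  Priority 3, burst=8, C=27
  Priority 4, burst=12, C=39
Average turnaround = 96/4 = 24.0

24.0


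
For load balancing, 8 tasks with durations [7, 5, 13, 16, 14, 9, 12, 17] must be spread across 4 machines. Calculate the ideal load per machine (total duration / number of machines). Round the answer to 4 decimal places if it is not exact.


Total processing time = 7 + 5 + 13 + 16 + 14 + 9 + 12 + 17 = 93
Number of machines = 4
Ideal balanced load = 93 / 4 = 23.25

23.25


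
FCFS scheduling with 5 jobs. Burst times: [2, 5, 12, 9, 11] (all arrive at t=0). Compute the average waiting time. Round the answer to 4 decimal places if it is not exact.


FCFS order (as given): [2, 5, 12, 9, 11]
Waiting times:
  Job 1: wait = 0
  Job 2: wait = 2
  Job 3: wait = 7
  Job 4: wait = 19
  Job 5: wait = 28
Sum of waiting times = 56
Average waiting time = 56/5 = 11.2

11.2


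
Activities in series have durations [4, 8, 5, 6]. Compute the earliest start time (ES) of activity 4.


Activity 4 starts after activities 1 through 3 complete.
Predecessor durations: [4, 8, 5]
ES = 4 + 8 + 5 = 17

17


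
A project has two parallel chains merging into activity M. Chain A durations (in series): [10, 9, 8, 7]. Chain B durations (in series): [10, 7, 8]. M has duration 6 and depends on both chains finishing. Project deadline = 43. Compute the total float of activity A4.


Forward pass: ES(A4) = sum of predecessors on chain A = 27
EF = ES + duration = 27 + 7 = 34
Backward pass: LF(M) = deadline = 43; LS(M) = 43 - 6 = 37
LF(A4) = LS(M) - sum(successors on chain A) = 37 - 0 = 37
LS = LF - duration = 37 - 7 = 30
Total float = LS - ES = 30 - 27 = 3

3


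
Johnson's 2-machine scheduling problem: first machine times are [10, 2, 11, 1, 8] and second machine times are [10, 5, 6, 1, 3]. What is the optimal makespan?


Apply Johnson's rule:
  Group 1 (a <= b): [(4, 1, 1), (2, 2, 5), (1, 10, 10)]
  Group 2 (a > b): [(3, 11, 6), (5, 8, 3)]
Optimal job order: [4, 2, 1, 3, 5]
Schedule:
  Job 4: M1 done at 1, M2 done at 2
  Job 2: M1 done at 3, M2 done at 8
  Job 1: M1 done at 13, M2 done at 23
  Job 3: M1 done at 24, M2 done at 30
  Job 5: M1 done at 32, M2 done at 35
Makespan = 35

35


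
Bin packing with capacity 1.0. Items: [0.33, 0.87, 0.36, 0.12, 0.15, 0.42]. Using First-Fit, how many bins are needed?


Place items sequentially using First-Fit:
  Item 0.33 -> new Bin 1
  Item 0.87 -> new Bin 2
  Item 0.36 -> Bin 1 (now 0.69)
  Item 0.12 -> Bin 1 (now 0.81)
  Item 0.15 -> Bin 1 (now 0.96)
  Item 0.42 -> new Bin 3
Total bins used = 3

3


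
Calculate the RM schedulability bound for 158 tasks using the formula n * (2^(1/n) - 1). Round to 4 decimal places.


Compute 2^(1/158) = 1.0043966445
Subtract 1: 1.0043966445 - 1 = 0.0043966445
Multiply by n: 158 * 0.0043966445 = 0.6946698310
Round to 4 dp: 0.6947

0.6947


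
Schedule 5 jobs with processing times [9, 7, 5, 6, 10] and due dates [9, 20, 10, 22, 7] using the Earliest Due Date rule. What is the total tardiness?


Sort by due date (EDD order): [(10, 7), (9, 9), (5, 10), (7, 20), (6, 22)]
Compute completion times and tardiness:
  Job 1: p=10, d=7, C=10, tardiness=max(0,10-7)=3
  Job 2: p=9, d=9, C=19, tardiness=max(0,19-9)=10
  Job 3: p=5, d=10, C=24, tardiness=max(0,24-10)=14
  Job 4: p=7, d=20, C=31, tardiness=max(0,31-20)=11
  Job 5: p=6, d=22, C=37, tardiness=max(0,37-22)=15
Total tardiness = 53

53


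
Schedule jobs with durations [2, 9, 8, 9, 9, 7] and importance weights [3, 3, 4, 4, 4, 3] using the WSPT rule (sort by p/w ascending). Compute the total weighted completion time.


Compute p/w ratios and sort ascending (WSPT): [(2, 3), (8, 4), (9, 4), (9, 4), (7, 3), (9, 3)]
Compute weighted completion times:
  Job (p=2,w=3): C=2, w*C=3*2=6
  Job (p=8,w=4): C=10, w*C=4*10=40
  Job (p=9,w=4): C=19, w*C=4*19=76
  Job (p=9,w=4): C=28, w*C=4*28=112
  Job (p=7,w=3): C=35, w*C=3*35=105
  Job (p=9,w=3): C=44, w*C=3*44=132
Total weighted completion time = 471

471


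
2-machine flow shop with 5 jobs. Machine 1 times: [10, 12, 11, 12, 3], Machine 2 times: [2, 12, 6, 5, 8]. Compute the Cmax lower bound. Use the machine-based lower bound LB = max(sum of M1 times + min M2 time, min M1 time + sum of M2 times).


LB1 = sum(M1 times) + min(M2 times) = 48 + 2 = 50
LB2 = min(M1 times) + sum(M2 times) = 3 + 33 = 36
Lower bound = max(LB1, LB2) = max(50, 36) = 50

50


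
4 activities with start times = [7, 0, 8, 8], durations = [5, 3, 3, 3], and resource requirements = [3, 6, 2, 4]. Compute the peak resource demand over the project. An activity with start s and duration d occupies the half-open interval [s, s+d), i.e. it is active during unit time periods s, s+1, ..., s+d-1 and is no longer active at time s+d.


Each activity i is active on [start_i, start_i + duration_i).
Compute total resource usage per time slot:
  t=0: active resources = [6], total = 6
  t=1: active resources = [6], total = 6
  t=2: active resources = [6], total = 6
  t=3: active resources = [], total = 0
  t=4: active resources = [], total = 0
  t=5: active resources = [], total = 0
  t=6: active resources = [], total = 0
  t=7: active resources = [3], total = 3
  t=8: active resources = [3, 2, 4], total = 9
  t=9: active resources = [3, 2, 4], total = 9
  t=10: active resources = [3, 2, 4], total = 9
  t=11: active resources = [3], total = 3
Peak resource demand = 9

9
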